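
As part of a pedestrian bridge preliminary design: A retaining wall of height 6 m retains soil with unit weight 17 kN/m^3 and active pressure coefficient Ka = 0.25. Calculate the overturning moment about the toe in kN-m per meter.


Pa = 0.5 * Ka * gamma * H^2
= 0.5 * 0.25 * 17 * 6^2
= 76.5 kN/m
Arm = H / 3 = 6 / 3 = 2.0 m
Mo = Pa * arm = Pa * H / 3 = 76.5 * 6 / 3 = 153.0 kN-m/m

153.0 kN-m/m


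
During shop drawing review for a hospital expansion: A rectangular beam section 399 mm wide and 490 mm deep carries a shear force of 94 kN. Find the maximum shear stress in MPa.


A = b * h = 399 * 490 = 195510 mm^2
V = 94 kN = 94000.0 N
tau_max = 1.5 * V / A = 1.5 * 94000.0 / 195510
= 0.7212 MPa

0.7212 MPa


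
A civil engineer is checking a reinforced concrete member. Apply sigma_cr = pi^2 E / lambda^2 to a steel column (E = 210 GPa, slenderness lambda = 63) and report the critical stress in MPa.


sigma_cr = pi^2 * E / lambda^2
= 9.8696 * 210000.0 / 63^2
= 9.8696 * 210000.0 / 3969
= 522.2013 MPa

522.2013 MPa


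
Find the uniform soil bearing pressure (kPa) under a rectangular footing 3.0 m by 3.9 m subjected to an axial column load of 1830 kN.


A = 3.0 * 3.9 = 11.7 m^2
q = P / A = 1830 / 11.7
= 156.4103 kPa

156.4103 kPa


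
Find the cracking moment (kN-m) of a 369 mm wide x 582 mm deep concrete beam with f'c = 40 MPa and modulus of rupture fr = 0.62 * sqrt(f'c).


fr = 0.62 * sqrt(40) = 0.62 * 6.3246 = 3.9212 MPa
I = 369 * 582^3 / 12 = 6061974066.0 mm^4
y_t = 291.0 mm
M_cr = fr * I / y_t = 3.9212 * 6061974066.0 / 291.0 N-mm
= 81.6851 kN-m

81.6851 kN-m


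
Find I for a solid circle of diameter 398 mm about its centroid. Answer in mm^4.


r = d / 2 = 398 / 2 = 199.0 mm
I = pi * r^4 / 4 = pi * 199.0^4 / 4
= 1231692188.23 mm^4

1231692188.23 mm^4


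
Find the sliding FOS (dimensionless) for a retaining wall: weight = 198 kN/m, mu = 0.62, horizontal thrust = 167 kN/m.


Resisting force = mu * W = 0.62 * 198 = 122.76 kN/m
FOS = Resisting / Driving = 122.76 / 167
= 0.7351 (dimensionless)

0.7351 (dimensionless)


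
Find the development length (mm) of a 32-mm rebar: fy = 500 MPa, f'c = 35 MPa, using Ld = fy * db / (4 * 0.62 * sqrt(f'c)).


Ld = (fy * db) / (4 * 0.62 * sqrt(f'c))
= (500 * 32) / (4 * 0.62 * sqrt(35))
= 16000 / 14.6719
= 1090.52 mm

1090.52 mm


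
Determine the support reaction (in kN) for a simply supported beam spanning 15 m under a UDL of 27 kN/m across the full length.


Total load = w * L = 27 * 15 = 405 kN
By symmetry, each reaction R = total / 2 = 405 / 2 = 202.5 kN

202.5 kN


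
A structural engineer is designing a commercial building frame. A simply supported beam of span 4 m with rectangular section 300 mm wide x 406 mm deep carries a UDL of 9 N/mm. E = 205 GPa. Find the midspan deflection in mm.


I = 300 * 406^3 / 12 = 1673085400.0 mm^4
L = 4000.0 mm, w = 9 N/mm, E = 205000.0 MPa
delta = 5 * w * L^4 / (384 * E * I)
= 5 * 9 * 4000.0^4 / (384 * 205000.0 * 1673085400.0)
= 0.0875 mm

0.0875 mm


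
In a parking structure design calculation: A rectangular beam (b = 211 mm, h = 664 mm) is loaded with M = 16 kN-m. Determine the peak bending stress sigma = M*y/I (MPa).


I = b * h^3 / 12 = 211 * 664^3 / 12 = 5147607765.33 mm^4
y = h / 2 = 664 / 2 = 332.0 mm
M = 16 kN-m = 16000000.0 N-mm
sigma = M * y / I = 16000000.0 * 332.0 / 5147607765.33
= 1.03 MPa

1.03 MPa


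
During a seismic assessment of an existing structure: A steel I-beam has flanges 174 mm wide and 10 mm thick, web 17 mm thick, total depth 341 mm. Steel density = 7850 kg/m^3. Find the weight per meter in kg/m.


A_flanges = 2 * 174 * 10 = 3480 mm^2
A_web = (341 - 2 * 10) * 17 = 5457 mm^2
A_total = 3480 + 5457 = 8937 mm^2 = 0.008937 m^2
Weight = rho * A = 7850 * 0.008937 = 70.1555 kg/m

70.1555 kg/m


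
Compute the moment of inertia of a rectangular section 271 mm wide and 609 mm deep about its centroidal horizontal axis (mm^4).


I = b * h^3 / 12
= 271 * 609^3 / 12
= 271 * 225866529 / 12
= 5100819113.25 mm^4

5100819113.25 mm^4


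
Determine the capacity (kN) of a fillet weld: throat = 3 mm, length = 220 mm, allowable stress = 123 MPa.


Strength = throat * length * allowable stress
= 3 * 220 * 123 N
= 81180 N
= 81.18 kN

81.18 kN


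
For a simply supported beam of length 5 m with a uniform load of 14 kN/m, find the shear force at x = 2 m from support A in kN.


R_A = w * L / 2 = 14 * 5 / 2 = 35.0 kN
V(x) = R_A - w * x = 35.0 - 14 * 2
= 7.0 kN

7.0 kN


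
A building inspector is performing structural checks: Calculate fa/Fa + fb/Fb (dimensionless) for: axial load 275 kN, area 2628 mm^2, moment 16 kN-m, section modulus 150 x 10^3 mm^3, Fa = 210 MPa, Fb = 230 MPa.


f_a = P / A = 275000.0 / 2628 = 104.6423 MPa
f_b = M / S = 16000000.0 / 150000.0 = 106.6667 MPa
Ratio = f_a / Fa + f_b / Fb
= 104.6423 / 210 + 106.6667 / 230
= 0.9621 (dimensionless)

0.9621 (dimensionless)


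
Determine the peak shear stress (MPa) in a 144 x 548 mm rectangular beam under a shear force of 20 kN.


A = b * h = 144 * 548 = 78912 mm^2
V = 20 kN = 20000.0 N
tau_max = 1.5 * V / A = 1.5 * 20000.0 / 78912
= 0.3802 MPa

0.3802 MPa


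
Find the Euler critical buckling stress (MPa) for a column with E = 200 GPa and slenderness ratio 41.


sigma_cr = pi^2 * E / lambda^2
= 9.8696 * 200000.0 / 41^2
= 9.8696 * 200000.0 / 1681
= 1174.2539 MPa

1174.2539 MPa


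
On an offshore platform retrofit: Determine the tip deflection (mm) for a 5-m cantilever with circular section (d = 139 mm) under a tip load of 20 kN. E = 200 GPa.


I = pi * d^4 / 64 = pi * 139^4 / 64 = 18324372.0 mm^4
L = 5000.0 mm, P = 20000.0 N, E = 200000.0 MPa
delta = P * L^3 / (3 * E * I)
= 20000.0 * 5000.0^3 / (3 * 200000.0 * 18324372.0)
= 227.3839 mm

227.3839 mm


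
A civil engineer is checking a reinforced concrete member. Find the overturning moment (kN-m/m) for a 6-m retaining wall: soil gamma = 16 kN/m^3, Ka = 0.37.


Pa = 0.5 * Ka * gamma * H^2
= 0.5 * 0.37 * 16 * 6^2
= 106.56 kN/m
Arm = H / 3 = 6 / 3 = 2.0 m
Mo = Pa * arm = Pa * H / 3 = 106.56 * 6 / 3 = 213.12 kN-m/m

213.12 kN-m/m


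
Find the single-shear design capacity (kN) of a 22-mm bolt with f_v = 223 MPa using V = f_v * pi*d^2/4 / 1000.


A = pi * d^2 / 4 = pi * 22^2 / 4 = 380.1327 mm^2
V = f_v * A / 1000 = 223 * 380.1327 / 1000
= 84.7696 kN

84.7696 kN


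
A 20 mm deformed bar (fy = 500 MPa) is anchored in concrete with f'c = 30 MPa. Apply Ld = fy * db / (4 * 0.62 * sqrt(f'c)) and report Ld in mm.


Ld = (fy * db) / (4 * 0.62 * sqrt(f'c))
= (500 * 20) / (4 * 0.62 * sqrt(30))
= 10000 / 13.5835
= 736.19 mm

736.19 mm


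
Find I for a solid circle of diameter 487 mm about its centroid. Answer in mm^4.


r = d / 2 = 487 / 2 = 243.5 mm
I = pi * r^4 / 4 = pi * 243.5^4 / 4
= 2761122936.06 mm^4

2761122936.06 mm^4


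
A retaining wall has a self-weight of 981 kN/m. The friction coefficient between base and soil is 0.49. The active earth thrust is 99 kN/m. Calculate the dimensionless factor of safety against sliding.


Resisting force = mu * W = 0.49 * 981 = 480.69 kN/m
FOS = Resisting / Driving = 480.69 / 99
= 4.8555 (dimensionless)

4.8555 (dimensionless)


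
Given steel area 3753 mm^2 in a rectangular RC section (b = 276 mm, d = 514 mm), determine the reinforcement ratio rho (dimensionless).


rho = As / (b * d)
= 3753 / (276 * 514)
= 3753 / 141864
= 0.026455 (dimensionless)

0.026455 (dimensionless)


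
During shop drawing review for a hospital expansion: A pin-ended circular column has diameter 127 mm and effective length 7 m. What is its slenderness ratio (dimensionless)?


Radius of gyration r = d / 4 = 127 / 4 = 31.75 mm
L_eff = 7000.0 mm
Slenderness ratio = L / r = 7000.0 / 31.75 = 220.47 (dimensionless)

220.47 (dimensionless)


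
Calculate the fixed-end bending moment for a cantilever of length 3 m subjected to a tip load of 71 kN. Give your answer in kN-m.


For a cantilever with a point load at the free end:
M_max = P * L = 71 * 3 = 213 kN-m

213 kN-m


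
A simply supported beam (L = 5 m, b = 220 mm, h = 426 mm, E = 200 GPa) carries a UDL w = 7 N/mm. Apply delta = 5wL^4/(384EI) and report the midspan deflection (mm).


I = 220 * 426^3 / 12 = 1417327560.0 mm^4
L = 5000.0 mm, w = 7 N/mm, E = 200000.0 MPa
delta = 5 * w * L^4 / (384 * E * I)
= 5 * 7 * 5000.0^4 / (384 * 200000.0 * 1417327560.0)
= 0.201 mm

0.201 mm


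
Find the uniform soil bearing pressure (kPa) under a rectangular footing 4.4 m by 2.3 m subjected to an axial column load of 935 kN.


A = 4.4 * 2.3 = 10.12 m^2
q = P / A = 935 / 10.12
= 92.3913 kPa

92.3913 kPa


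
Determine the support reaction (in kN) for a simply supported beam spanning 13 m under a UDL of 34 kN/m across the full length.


Total load = w * L = 34 * 13 = 442 kN
By symmetry, each reaction R = total / 2 = 442 / 2 = 221.0 kN

221.0 kN


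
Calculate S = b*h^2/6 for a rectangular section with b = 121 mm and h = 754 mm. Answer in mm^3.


S = b * h^2 / 6
= 121 * 754^2 / 6
= 121 * 568516 / 6
= 11465072.67 mm^3

11465072.67 mm^3


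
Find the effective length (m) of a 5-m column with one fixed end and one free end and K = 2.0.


L_eff = K * L
= 2.0 * 5
= 10.0 m

10.0 m


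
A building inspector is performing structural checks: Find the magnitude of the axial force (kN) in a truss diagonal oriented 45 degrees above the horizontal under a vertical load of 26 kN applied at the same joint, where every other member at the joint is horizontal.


At the joint, only the diagonal has a vertical component, so vertical equilibrium gives:
F * sin(45) = 26
F = 26 / sin(45)
= 26 / 0.707107
= 36.77 kN

36.77 kN


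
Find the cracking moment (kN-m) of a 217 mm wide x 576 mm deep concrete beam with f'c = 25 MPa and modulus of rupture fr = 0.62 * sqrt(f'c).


fr = 0.62 * sqrt(25) = 0.62 * 5.0 = 3.1 MPa
I = 217 * 576^3 / 12 = 3455778816.0 mm^4
y_t = 288.0 mm
M_cr = fr * I / y_t = 3.1 * 3455778816.0 / 288.0 N-mm
= 37.1976 kN-m

37.1976 kN-m


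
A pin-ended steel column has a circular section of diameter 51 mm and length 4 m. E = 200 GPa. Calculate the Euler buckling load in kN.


I = pi * d^4 / 64 = 332086.03 mm^4
L = 4000.0 mm
P_cr = pi^2 * E * I / L^2
= 9.8696 * 200000.0 * 332086.03 / 4000.0^2
= 40969.47 N = 40.9695 kN

40.9695 kN


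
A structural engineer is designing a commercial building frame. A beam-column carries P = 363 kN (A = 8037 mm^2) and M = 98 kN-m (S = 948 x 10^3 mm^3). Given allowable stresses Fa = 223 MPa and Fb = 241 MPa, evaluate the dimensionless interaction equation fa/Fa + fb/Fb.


f_a = P / A = 363000.0 / 8037 = 45.1661 MPa
f_b = M / S = 98000000.0 / 948000.0 = 103.3755 MPa
Ratio = f_a / Fa + f_b / Fb
= 45.1661 / 223 + 103.3755 / 241
= 0.6315 (dimensionless)

0.6315 (dimensionless)


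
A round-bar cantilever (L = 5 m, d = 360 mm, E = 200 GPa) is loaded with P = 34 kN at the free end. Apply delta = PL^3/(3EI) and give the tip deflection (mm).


I = pi * d^4 / 64 = pi * 360^4 / 64 = 824479576.01 mm^4
L = 5000.0 mm, P = 34000.0 N, E = 200000.0 MPa
delta = P * L^3 / (3 * E * I)
= 34000.0 * 5000.0^3 / (3 * 200000.0 * 824479576.01)
= 8.5913 mm

8.5913 mm


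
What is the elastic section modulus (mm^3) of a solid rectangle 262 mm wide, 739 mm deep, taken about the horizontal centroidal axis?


S = b * h^2 / 6
= 262 * 739^2 / 6
= 262 * 546121 / 6
= 23847283.67 mm^3

23847283.67 mm^3


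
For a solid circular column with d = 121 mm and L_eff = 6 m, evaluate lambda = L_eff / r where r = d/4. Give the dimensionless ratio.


Radius of gyration r = d / 4 = 121 / 4 = 30.25 mm
L_eff = 6000.0 mm
Slenderness ratio = L / r = 6000.0 / 30.25 = 198.35 (dimensionless)

198.35 (dimensionless)


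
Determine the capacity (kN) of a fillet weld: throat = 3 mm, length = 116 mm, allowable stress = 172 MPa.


Strength = throat * length * allowable stress
= 3 * 116 * 172 N
= 59856 N
= 59.86 kN

59.86 kN


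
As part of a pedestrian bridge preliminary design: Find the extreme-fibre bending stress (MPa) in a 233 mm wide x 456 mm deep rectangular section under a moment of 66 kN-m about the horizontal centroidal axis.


I = b * h^3 / 12 = 233 * 456^3 / 12 = 1841065344.0 mm^4
y = h / 2 = 456 / 2 = 228.0 mm
M = 66 kN-m = 66000000.0 N-mm
sigma = M * y / I = 66000000.0 * 228.0 / 1841065344.0
= 8.17 MPa

8.17 MPa


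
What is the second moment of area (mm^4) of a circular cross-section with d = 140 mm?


r = d / 2 = 140 / 2 = 70.0 mm
I = pi * r^4 / 4 = pi * 70.0^4 / 4
= 18857409.9 mm^4

18857409.9 mm^4


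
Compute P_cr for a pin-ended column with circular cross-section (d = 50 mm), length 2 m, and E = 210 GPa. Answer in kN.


I = pi * d^4 / 64 = 306796.16 mm^4
L = 2000.0 mm
P_cr = pi^2 * E * I / L^2
= 9.8696 * 210000.0 * 306796.16 / 2000.0^2
= 158967.73 N = 158.9677 kN

158.9677 kN


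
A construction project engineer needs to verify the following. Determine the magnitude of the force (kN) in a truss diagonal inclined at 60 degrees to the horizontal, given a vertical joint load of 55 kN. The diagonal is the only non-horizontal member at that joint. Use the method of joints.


At the joint, only the diagonal has a vertical component, so vertical equilibrium gives:
F * sin(60) = 55
F = 55 / sin(60)
= 55 / 0.866025
= 63.51 kN

63.51 kN


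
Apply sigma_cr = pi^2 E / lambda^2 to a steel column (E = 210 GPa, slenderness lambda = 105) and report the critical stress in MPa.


sigma_cr = pi^2 * E / lambda^2
= 9.8696 * 210000.0 / 105^2
= 9.8696 * 210000.0 / 11025
= 187.9925 MPa

187.9925 MPa


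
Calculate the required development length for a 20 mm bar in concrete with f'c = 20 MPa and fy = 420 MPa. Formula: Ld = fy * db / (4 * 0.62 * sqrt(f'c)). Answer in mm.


Ld = (fy * db) / (4 * 0.62 * sqrt(f'c))
= (420 * 20) / (4 * 0.62 * sqrt(20))
= 8400 / 11.0909
= 757.38 mm

757.38 mm


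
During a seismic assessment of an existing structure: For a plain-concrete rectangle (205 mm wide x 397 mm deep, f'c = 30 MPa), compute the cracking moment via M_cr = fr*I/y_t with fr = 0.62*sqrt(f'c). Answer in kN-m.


fr = 0.62 * sqrt(30) = 0.62 * 5.4772 = 3.3959 MPa
I = 205 * 397^3 / 12 = 1068917372.08 mm^4
y_t = 198.5 mm
M_cr = fr * I / y_t = 3.3959 * 1068917372.08 / 198.5 N-mm
= 18.2867 kN-m

18.2867 kN-m


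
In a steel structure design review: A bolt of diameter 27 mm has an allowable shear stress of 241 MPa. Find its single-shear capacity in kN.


A = pi * d^2 / 4 = pi * 27^2 / 4 = 572.5553 mm^2
V = f_v * A / 1000 = 241 * 572.5553 / 1000
= 137.9858 kN

137.9858 kN


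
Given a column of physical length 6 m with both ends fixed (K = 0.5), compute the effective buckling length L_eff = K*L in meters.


L_eff = K * L
= 0.5 * 6
= 3.0 m

3.0 m


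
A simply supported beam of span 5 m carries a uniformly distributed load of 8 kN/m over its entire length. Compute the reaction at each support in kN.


Total load = w * L = 8 * 5 = 40 kN
By symmetry, each reaction R = total / 2 = 40 / 2 = 20.0 kN

20.0 kN


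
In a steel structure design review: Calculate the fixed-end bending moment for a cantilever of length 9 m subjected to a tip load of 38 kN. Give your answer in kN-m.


For a cantilever with a point load at the free end:
M_max = P * L = 38 * 9 = 342 kN-m

342 kN-m


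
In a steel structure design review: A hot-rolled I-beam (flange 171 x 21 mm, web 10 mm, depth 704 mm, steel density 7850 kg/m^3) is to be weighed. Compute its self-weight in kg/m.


A_flanges = 2 * 171 * 21 = 7182 mm^2
A_web = (704 - 2 * 21) * 10 = 6620 mm^2
A_total = 7182 + 6620 = 13802 mm^2 = 0.013802 m^2
Weight = rho * A = 7850 * 0.013802 = 108.3457 kg/m

108.3457 kg/m


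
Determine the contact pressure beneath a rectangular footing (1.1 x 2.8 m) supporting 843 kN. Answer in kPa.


A = 1.1 * 2.8 = 3.08 m^2
q = P / A = 843 / 3.08
= 273.7013 kPa

273.7013 kPa


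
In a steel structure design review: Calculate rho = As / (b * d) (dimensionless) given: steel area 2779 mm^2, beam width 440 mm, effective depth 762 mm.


rho = As / (b * d)
= 2779 / (440 * 762)
= 2779 / 335280
= 0.008289 (dimensionless)

0.008289 (dimensionless)


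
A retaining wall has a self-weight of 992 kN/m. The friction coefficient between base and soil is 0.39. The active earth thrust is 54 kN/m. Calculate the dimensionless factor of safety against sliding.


Resisting force = mu * W = 0.39 * 992 = 386.88 kN/m
FOS = Resisting / Driving = 386.88 / 54
= 7.1644 (dimensionless)

7.1644 (dimensionless)


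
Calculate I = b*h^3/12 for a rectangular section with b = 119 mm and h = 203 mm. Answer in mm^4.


I = b * h^3 / 12
= 119 * 203^3 / 12
= 119 * 8365427 / 12
= 82957151.08 mm^4

82957151.08 mm^4


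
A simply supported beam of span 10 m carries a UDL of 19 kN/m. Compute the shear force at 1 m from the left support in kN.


R_A = w * L / 2 = 19 * 10 / 2 = 95.0 kN
V(x) = R_A - w * x = 95.0 - 19 * 1
= 76.0 kN

76.0 kN


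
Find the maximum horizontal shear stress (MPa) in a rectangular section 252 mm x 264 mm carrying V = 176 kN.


A = b * h = 252 * 264 = 66528 mm^2
V = 176 kN = 176000.0 N
tau_max = 1.5 * V / A = 1.5 * 176000.0 / 66528
= 3.9683 MPa

3.9683 MPa


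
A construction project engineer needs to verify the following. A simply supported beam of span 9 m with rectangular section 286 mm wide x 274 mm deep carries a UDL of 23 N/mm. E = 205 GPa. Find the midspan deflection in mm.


I = 286 * 274^3 / 12 = 490271305.33 mm^4
L = 9000.0 mm, w = 23 N/mm, E = 205000.0 MPa
delta = 5 * w * L^4 / (384 * E * I)
= 5 * 23 * 9000.0^4 / (384 * 205000.0 * 490271305.33)
= 19.55 mm

19.55 mm


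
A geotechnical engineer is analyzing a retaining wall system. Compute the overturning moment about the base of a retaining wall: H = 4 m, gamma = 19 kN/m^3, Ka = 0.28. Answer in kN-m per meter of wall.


Pa = 0.5 * Ka * gamma * H^2
= 0.5 * 0.28 * 19 * 4^2
= 42.56 kN/m
Arm = H / 3 = 4 / 3 = 1.3333 m
Mo = Pa * arm = Pa * H / 3 = 42.56 * 4 / 3 = 56.7467 kN-m/m

56.7467 kN-m/m


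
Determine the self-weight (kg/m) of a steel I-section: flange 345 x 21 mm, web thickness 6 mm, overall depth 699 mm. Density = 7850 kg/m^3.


A_flanges = 2 * 345 * 21 = 14490 mm^2
A_web = (699 - 2 * 21) * 6 = 3942 mm^2
A_total = 14490 + 3942 = 18432 mm^2 = 0.018432 m^2
Weight = rho * A = 7850 * 0.018432 = 144.6912 kg/m

144.6912 kg/m


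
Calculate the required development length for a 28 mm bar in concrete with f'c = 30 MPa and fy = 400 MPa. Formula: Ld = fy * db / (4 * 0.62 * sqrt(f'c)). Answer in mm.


Ld = (fy * db) / (4 * 0.62 * sqrt(f'c))
= (400 * 28) / (4 * 0.62 * sqrt(30))
= 11200 / 13.5835
= 824.53 mm

824.53 mm


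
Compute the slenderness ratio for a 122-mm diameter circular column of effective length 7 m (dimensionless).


Radius of gyration r = d / 4 = 122 / 4 = 30.5 mm
L_eff = 7000.0 mm
Slenderness ratio = L / r = 7000.0 / 30.5 = 229.51 (dimensionless)

229.51 (dimensionless)


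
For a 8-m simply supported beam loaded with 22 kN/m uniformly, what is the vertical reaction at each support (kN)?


Total load = w * L = 22 * 8 = 176 kN
By symmetry, each reaction R = total / 2 = 176 / 2 = 88.0 kN

88.0 kN


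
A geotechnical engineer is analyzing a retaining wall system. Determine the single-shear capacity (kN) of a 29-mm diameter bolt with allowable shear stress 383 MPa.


A = pi * d^2 / 4 = pi * 29^2 / 4 = 660.5199 mm^2
V = f_v * A / 1000 = 383 * 660.5199 / 1000
= 252.9791 kN

252.9791 kN


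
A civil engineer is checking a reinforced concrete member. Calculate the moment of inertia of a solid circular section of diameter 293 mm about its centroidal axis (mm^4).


r = d / 2 = 293 / 2 = 146.5 mm
I = pi * r^4 / 4 = pi * 146.5^4 / 4
= 361776522.7 mm^4

361776522.7 mm^4


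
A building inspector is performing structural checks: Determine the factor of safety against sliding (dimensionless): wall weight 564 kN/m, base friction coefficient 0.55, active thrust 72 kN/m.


Resisting force = mu * W = 0.55 * 564 = 310.2 kN/m
FOS = Resisting / Driving = 310.2 / 72
= 4.3083 (dimensionless)

4.3083 (dimensionless)


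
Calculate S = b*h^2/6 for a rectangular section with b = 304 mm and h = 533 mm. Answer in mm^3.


S = b * h^2 / 6
= 304 * 533^2 / 6
= 304 * 284089 / 6
= 14393842.67 mm^3

14393842.67 mm^3


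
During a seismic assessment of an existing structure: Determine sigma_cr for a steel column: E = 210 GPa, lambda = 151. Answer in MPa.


sigma_cr = pi^2 * E / lambda^2
= 9.8696 * 210000.0 / 151^2
= 9.8696 * 210000.0 / 22801
= 90.9003 MPa

90.9003 MPa


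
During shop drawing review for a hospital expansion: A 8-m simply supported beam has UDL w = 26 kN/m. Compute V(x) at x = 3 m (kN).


R_A = w * L / 2 = 26 * 8 / 2 = 104.0 kN
V(x) = R_A - w * x = 104.0 - 26 * 3
= 26.0 kN

26.0 kN


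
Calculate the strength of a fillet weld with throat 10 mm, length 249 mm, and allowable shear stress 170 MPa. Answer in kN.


Strength = throat * length * allowable stress
= 10 * 249 * 170 N
= 423300 N
= 423.3 kN

423.3 kN


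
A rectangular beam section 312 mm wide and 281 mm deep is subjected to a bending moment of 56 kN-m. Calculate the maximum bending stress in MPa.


I = b * h^3 / 12 = 312 * 281^3 / 12 = 576889066.0 mm^4
y = h / 2 = 281 / 2 = 140.5 mm
M = 56 kN-m = 56000000.0 N-mm
sigma = M * y / I = 56000000.0 * 140.5 / 576889066.0
= 13.64 MPa

13.64 MPa


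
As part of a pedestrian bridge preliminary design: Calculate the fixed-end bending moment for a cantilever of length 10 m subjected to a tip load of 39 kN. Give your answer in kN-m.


For a cantilever with a point load at the free end:
M_max = P * L = 39 * 10 = 390 kN-m

390 kN-m


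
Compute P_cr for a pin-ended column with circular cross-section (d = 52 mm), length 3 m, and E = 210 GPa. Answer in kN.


I = pi * d^4 / 64 = 358908.11 mm^4
L = 3000.0 mm
P_cr = pi^2 * E * I / L^2
= 9.8696 * 210000.0 * 358908.11 / 3000.0^2
= 82653.23 N = 82.6532 kN

82.6532 kN


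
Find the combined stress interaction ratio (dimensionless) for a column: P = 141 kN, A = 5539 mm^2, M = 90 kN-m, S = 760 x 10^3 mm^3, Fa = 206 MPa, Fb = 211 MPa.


f_a = P / A = 141000.0 / 5539 = 25.4559 MPa
f_b = M / S = 90000000.0 / 760000.0 = 118.4211 MPa
Ratio = f_a / Fa + f_b / Fb
= 25.4559 / 206 + 118.4211 / 211
= 0.6848 (dimensionless)

0.6848 (dimensionless)


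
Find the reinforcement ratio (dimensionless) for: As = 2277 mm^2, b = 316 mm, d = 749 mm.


rho = As / (b * d)
= 2277 / (316 * 749)
= 2277 / 236684
= 0.00962 (dimensionless)

0.00962 (dimensionless)


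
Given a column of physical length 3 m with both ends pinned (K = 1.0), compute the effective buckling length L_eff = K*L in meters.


L_eff = K * L
= 1.0 * 3
= 3.0 m

3.0 m


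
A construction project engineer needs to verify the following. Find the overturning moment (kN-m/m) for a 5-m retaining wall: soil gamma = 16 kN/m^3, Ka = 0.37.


Pa = 0.5 * Ka * gamma * H^2
= 0.5 * 0.37 * 16 * 5^2
= 74.0 kN/m
Arm = H / 3 = 5 / 3 = 1.6667 m
Mo = Pa * arm = Pa * H / 3 = 74.0 * 5 / 3 = 123.3333 kN-m/m

123.3333 kN-m/m


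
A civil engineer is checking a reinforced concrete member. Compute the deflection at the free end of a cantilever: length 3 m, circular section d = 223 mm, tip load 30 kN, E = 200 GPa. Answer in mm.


I = pi * d^4 / 64 = pi * 223^4 / 64 = 121391799.92 mm^4
L = 3000.0 mm, P = 30000.0 N, E = 200000.0 MPa
delta = P * L^3 / (3 * E * I)
= 30000.0 * 3000.0^3 / (3 * 200000.0 * 121391799.92)
= 11.121 mm

11.121 mm


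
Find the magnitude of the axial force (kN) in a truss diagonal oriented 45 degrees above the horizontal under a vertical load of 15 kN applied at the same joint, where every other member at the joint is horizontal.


At the joint, only the diagonal has a vertical component, so vertical equilibrium gives:
F * sin(45) = 15
F = 15 / sin(45)
= 15 / 0.707107
= 21.21 kN

21.21 kN


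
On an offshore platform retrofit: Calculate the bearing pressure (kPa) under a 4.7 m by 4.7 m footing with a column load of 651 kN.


A = 4.7 * 4.7 = 22.09 m^2
q = P / A = 651 / 22.09
= 29.4703 kPa

29.4703 kPa


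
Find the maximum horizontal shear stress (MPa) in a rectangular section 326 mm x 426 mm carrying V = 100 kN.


A = b * h = 326 * 426 = 138876 mm^2
V = 100 kN = 100000.0 N
tau_max = 1.5 * V / A = 1.5 * 100000.0 / 138876
= 1.0801 MPa

1.0801 MPa


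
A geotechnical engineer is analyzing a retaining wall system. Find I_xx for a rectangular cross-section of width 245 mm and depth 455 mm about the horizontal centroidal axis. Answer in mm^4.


I = b * h^3 / 12
= 245 * 455^3 / 12
= 245 * 94196375 / 12
= 1923175989.58 mm^4

1923175989.58 mm^4


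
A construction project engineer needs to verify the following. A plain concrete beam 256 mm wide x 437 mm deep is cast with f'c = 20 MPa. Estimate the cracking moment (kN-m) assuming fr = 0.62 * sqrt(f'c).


fr = 0.62 * sqrt(20) = 0.62 * 4.4721 = 2.7727 MPa
I = 256 * 437^3 / 12 = 1780340330.67 mm^4
y_t = 218.5 mm
M_cr = fr * I / y_t = 2.7727 * 1780340330.67 / 218.5 N-mm
= 22.5922 kN-m

22.5922 kN-m


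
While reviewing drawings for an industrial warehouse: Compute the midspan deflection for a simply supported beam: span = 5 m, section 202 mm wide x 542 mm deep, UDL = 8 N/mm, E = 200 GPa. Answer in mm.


I = 202 * 542^3 / 12 = 2680204814.67 mm^4
L = 5000.0 mm, w = 8 N/mm, E = 200000.0 MPa
delta = 5 * w * L^4 / (384 * E * I)
= 5 * 8 * 5000.0^4 / (384 * 200000.0 * 2680204814.67)
= 0.1215 mm

0.1215 mm


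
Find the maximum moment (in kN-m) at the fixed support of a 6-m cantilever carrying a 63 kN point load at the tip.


For a cantilever with a point load at the free end:
M_max = P * L = 63 * 6 = 378 kN-m

378 kN-m


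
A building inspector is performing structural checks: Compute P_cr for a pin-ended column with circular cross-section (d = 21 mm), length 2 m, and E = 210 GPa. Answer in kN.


I = pi * d^4 / 64 = 9546.56 mm^4
L = 2000.0 mm
P_cr = pi^2 * E * I / L^2
= 9.8696 * 210000.0 * 9546.56 / 2000.0^2
= 4946.59 N = 4.9466 kN

4.9466 kN


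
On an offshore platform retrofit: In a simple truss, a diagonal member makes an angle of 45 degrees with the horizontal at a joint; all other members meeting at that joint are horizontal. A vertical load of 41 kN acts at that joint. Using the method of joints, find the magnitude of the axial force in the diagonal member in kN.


At the joint, only the diagonal has a vertical component, so vertical equilibrium gives:
F * sin(45) = 41
F = 41 / sin(45)
= 41 / 0.707107
= 57.98 kN

57.98 kN


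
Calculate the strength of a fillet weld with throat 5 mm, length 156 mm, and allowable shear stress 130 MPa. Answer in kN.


Strength = throat * length * allowable stress
= 5 * 156 * 130 N
= 101400 N
= 101.4 kN

101.4 kN


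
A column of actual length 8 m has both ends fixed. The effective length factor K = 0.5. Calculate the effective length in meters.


L_eff = K * L
= 0.5 * 8
= 4.0 m

4.0 m


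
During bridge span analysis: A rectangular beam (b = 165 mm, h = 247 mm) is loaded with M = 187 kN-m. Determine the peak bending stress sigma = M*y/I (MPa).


I = b * h^3 / 12 = 165 * 247^3 / 12 = 207201816.25 mm^4
y = h / 2 = 247 / 2 = 123.5 mm
M = 187 kN-m = 187000000.0 N-mm
sigma = M * y / I = 187000000.0 * 123.5 / 207201816.25
= 111.46 MPa

111.46 MPa


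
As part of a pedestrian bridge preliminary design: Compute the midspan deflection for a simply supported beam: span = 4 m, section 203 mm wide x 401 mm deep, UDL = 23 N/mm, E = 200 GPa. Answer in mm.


I = 203 * 401^3 / 12 = 1090806983.58 mm^4
L = 4000.0 mm, w = 23 N/mm, E = 200000.0 MPa
delta = 5 * w * L^4 / (384 * E * I)
= 5 * 23 * 4000.0^4 / (384 * 200000.0 * 1090806983.58)
= 0.3514 mm

0.3514 mm


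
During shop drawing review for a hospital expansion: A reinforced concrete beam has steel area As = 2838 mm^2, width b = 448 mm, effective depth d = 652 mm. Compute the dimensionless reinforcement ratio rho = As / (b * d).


rho = As / (b * d)
= 2838 / (448 * 652)
= 2838 / 292096
= 0.009716 (dimensionless)

0.009716 (dimensionless)


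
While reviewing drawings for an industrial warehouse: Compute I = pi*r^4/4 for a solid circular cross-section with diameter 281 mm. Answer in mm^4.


r = d / 2 = 281 / 2 = 140.5 mm
I = pi * r^4 / 4 = pi * 140.5^4 / 4
= 306051969.3 mm^4

306051969.3 mm^4


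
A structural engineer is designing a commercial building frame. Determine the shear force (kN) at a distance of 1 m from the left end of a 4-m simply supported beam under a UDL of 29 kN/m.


R_A = w * L / 2 = 29 * 4 / 2 = 58.0 kN
V(x) = R_A - w * x = 58.0 - 29 * 1
= 29.0 kN

29.0 kN


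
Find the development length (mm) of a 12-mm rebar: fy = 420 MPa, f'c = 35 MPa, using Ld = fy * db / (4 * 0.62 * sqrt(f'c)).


Ld = (fy * db) / (4 * 0.62 * sqrt(f'c))
= (420 * 12) / (4 * 0.62 * sqrt(35))
= 5040 / 14.6719
= 343.51 mm

343.51 mm


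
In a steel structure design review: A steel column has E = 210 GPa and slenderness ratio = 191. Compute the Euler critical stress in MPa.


sigma_cr = pi^2 * E / lambda^2
= 9.8696 * 210000.0 / 191^2
= 9.8696 * 210000.0 / 36481
= 56.8136 MPa

56.8136 MPa


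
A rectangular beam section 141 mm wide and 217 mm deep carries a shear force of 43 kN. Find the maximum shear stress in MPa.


A = b * h = 141 * 217 = 30597 mm^2
V = 43 kN = 43000.0 N
tau_max = 1.5 * V / A = 1.5 * 43000.0 / 30597
= 2.108 MPa

2.108 MPa


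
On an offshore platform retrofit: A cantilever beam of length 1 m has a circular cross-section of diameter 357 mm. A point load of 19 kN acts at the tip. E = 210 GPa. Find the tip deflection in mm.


I = pi * d^4 / 64 = pi * 357^4 / 64 = 797338552.09 mm^4
L = 1000.0 mm, P = 19000.0 N, E = 210000.0 MPa
delta = P * L^3 / (3 * E * I)
= 19000.0 * 1000.0^3 / (3 * 210000.0 * 797338552.09)
= 0.0378 mm

0.0378 mm


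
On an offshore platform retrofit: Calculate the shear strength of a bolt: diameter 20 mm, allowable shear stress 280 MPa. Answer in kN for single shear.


A = pi * d^2 / 4 = pi * 20^2 / 4 = 314.1593 mm^2
V = f_v * A / 1000 = 280 * 314.1593 / 1000
= 87.9646 kN

87.9646 kN


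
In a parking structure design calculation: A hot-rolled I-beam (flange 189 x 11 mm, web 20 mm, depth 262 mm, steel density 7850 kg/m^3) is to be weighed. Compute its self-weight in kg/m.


A_flanges = 2 * 189 * 11 = 4158 mm^2
A_web = (262 - 2 * 11) * 20 = 4800 mm^2
A_total = 4158 + 4800 = 8958 mm^2 = 0.008958 m^2
Weight = rho * A = 7850 * 0.008958 = 70.3203 kg/m

70.3203 kg/m


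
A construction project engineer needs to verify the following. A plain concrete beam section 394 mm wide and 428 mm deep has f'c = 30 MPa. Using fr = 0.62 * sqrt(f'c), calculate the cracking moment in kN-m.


fr = 0.62 * sqrt(30) = 0.62 * 5.4772 = 3.3959 MPa
I = 394 * 428^3 / 12 = 2574223690.67 mm^4
y_t = 214.0 mm
M_cr = fr * I / y_t = 3.3959 * 2574223690.67 / 214.0 N-mm
= 40.8493 kN-m

40.8493 kN-m


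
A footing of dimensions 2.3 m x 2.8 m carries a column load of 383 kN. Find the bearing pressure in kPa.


A = 2.3 * 2.8 = 6.44 m^2
q = P / A = 383 / 6.44
= 59.472 kPa

59.472 kPa


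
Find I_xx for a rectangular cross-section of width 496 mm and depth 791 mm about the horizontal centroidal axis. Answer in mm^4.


I = b * h^3 / 12
= 496 * 791^3 / 12
= 496 * 494913671 / 12
= 20456431734.67 mm^4

20456431734.67 mm^4


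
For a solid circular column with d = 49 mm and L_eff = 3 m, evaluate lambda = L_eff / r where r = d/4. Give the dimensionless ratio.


Radius of gyration r = d / 4 = 49 / 4 = 12.25 mm
L_eff = 3000.0 mm
Slenderness ratio = L / r = 3000.0 / 12.25 = 244.9 (dimensionless)

244.9 (dimensionless)


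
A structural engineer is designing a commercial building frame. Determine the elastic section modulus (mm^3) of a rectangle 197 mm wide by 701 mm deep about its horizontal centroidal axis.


S = b * h^2 / 6
= 197 * 701^2 / 6
= 197 * 491401 / 6
= 16134332.83 mm^3

16134332.83 mm^3


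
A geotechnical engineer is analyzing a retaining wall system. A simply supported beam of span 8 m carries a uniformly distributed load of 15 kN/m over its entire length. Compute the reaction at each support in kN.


Total load = w * L = 15 * 8 = 120 kN
By symmetry, each reaction R = total / 2 = 120 / 2 = 60.0 kN

60.0 kN


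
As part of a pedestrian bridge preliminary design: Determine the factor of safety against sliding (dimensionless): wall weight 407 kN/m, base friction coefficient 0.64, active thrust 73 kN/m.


Resisting force = mu * W = 0.64 * 407 = 260.48 kN/m
FOS = Resisting / Driving = 260.48 / 73
= 3.5682 (dimensionless)

3.5682 (dimensionless)


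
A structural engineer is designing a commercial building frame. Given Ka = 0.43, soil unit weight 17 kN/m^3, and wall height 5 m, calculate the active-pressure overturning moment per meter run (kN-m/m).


Pa = 0.5 * Ka * gamma * H^2
= 0.5 * 0.43 * 17 * 5^2
= 91.375 kN/m
Arm = H / 3 = 5 / 3 = 1.6667 m
Mo = Pa * arm = Pa * H / 3 = 91.375 * 5 / 3 = 152.2917 kN-m/m

152.2917 kN-m/m


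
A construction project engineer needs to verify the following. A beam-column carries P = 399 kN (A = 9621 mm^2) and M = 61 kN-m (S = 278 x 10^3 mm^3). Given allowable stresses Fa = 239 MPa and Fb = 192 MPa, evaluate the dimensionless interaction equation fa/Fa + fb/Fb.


f_a = P / A = 399000.0 / 9621 = 41.4718 MPa
f_b = M / S = 61000000.0 / 278000.0 = 219.4245 MPa
Ratio = f_a / Fa + f_b / Fb
= 41.4718 / 239 + 219.4245 / 192
= 1.3164 (dimensionless)

1.3164 (dimensionless)


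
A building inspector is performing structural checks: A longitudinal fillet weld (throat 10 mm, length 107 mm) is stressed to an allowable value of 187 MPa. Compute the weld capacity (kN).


Strength = throat * length * allowable stress
= 10 * 107 * 187 N
= 200090 N
= 200.09 kN

200.09 kN


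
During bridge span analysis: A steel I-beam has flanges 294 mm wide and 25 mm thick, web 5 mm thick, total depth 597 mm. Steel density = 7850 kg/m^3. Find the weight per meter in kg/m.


A_flanges = 2 * 294 * 25 = 14700 mm^2
A_web = (597 - 2 * 25) * 5 = 2735 mm^2
A_total = 14700 + 2735 = 17435 mm^2 = 0.017435 m^2
Weight = rho * A = 7850 * 0.017435 = 136.8647 kg/m

136.8647 kg/m


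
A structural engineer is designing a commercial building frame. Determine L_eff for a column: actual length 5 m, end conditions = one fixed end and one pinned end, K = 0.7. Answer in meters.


L_eff = K * L
= 0.7 * 5
= 3.5 m

3.5 m


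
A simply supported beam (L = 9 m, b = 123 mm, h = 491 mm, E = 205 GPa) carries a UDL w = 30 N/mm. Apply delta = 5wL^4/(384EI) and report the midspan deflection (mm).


I = 123 * 491^3 / 12 = 1213300402.75 mm^4
L = 9000.0 mm, w = 30 N/mm, E = 205000.0 MPa
delta = 5 * w * L^4 / (384 * E * I)
= 5 * 30 * 9000.0^4 / (384 * 205000.0 * 1213300402.75)
= 10.304 mm

10.304 mm


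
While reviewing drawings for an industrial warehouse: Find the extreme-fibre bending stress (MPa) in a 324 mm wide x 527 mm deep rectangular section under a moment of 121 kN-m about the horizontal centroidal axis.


I = b * h^3 / 12 = 324 * 527^3 / 12 = 3951805941.0 mm^4
y = h / 2 = 527 / 2 = 263.5 mm
M = 121 kN-m = 121000000.0 N-mm
sigma = M * y / I = 121000000.0 * 263.5 / 3951805941.0
= 8.07 MPa

8.07 MPa


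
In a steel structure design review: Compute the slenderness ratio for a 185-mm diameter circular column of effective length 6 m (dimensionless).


Radius of gyration r = d / 4 = 185 / 4 = 46.25 mm
L_eff = 6000.0 mm
Slenderness ratio = L / r = 6000.0 / 46.25 = 129.73 (dimensionless)

129.73 (dimensionless)


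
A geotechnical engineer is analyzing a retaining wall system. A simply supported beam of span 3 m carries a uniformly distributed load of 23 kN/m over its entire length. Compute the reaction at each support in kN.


Total load = w * L = 23 * 3 = 69 kN
By symmetry, each reaction R = total / 2 = 69 / 2 = 34.5 kN

34.5 kN


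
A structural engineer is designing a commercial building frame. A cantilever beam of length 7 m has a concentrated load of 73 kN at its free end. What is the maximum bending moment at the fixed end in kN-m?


For a cantilever with a point load at the free end:
M_max = P * L = 73 * 7 = 511 kN-m

511 kN-m


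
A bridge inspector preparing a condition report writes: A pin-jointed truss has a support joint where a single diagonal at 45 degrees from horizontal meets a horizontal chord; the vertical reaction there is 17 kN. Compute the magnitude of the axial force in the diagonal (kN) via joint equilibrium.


At the joint, only the diagonal has a vertical component, so vertical equilibrium gives:
F * sin(45) = 17
F = 17 / sin(45)
= 17 / 0.707107
= 24.04 kN

24.04 kN


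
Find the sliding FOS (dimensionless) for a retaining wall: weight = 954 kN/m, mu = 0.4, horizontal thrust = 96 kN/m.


Resisting force = mu * W = 0.4 * 954 = 381.6 kN/m
FOS = Resisting / Driving = 381.6 / 96
= 3.975 (dimensionless)

3.975 (dimensionless)


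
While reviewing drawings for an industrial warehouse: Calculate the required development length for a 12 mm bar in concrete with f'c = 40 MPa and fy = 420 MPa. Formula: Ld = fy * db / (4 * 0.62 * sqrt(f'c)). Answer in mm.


Ld = (fy * db) / (4 * 0.62 * sqrt(f'c))
= (420 * 12) / (4 * 0.62 * sqrt(40))
= 5040 / 15.6849
= 321.33 mm

321.33 mm


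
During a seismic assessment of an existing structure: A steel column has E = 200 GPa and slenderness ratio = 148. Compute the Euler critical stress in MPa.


sigma_cr = pi^2 * E / lambda^2
= 9.8696 * 200000.0 / 148^2
= 9.8696 * 200000.0 / 21904
= 90.1169 MPa

90.1169 MPa


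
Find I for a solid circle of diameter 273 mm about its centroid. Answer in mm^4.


r = d / 2 = 273 / 2 = 136.5 mm
I = pi * r^4 / 4 = pi * 136.5^4 / 4
= 272659407.65 mm^4

272659407.65 mm^4


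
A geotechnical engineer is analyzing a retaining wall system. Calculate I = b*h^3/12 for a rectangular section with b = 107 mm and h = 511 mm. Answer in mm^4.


I = b * h^3 / 12
= 107 * 511^3 / 12
= 107 * 133432831 / 12
= 1189776076.42 mm^4

1189776076.42 mm^4


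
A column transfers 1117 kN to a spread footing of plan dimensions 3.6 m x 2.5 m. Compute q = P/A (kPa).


A = 3.6 * 2.5 = 9.0 m^2
q = P / A = 1117 / 9.0
= 124.1111 kPa

124.1111 kPa


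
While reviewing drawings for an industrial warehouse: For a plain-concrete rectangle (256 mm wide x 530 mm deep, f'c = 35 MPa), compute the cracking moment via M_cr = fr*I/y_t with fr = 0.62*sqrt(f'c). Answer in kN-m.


fr = 0.62 * sqrt(35) = 0.62 * 5.9161 = 3.668 MPa
I = 256 * 530^3 / 12 = 3176042666.67 mm^4
y_t = 265.0 mm
M_cr = fr * I / y_t = 3.668 * 3176042666.67 / 265.0 N-mm
= 43.9609 kN-m

43.9609 kN-m


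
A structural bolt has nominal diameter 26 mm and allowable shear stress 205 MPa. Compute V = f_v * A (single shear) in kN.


A = pi * d^2 / 4 = pi * 26^2 / 4 = 530.9292 mm^2
V = f_v * A / 1000 = 205 * 530.9292 / 1000
= 108.8405 kN

108.8405 kN


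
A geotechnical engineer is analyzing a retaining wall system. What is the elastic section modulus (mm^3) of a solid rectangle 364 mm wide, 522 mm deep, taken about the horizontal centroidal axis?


S = b * h^2 / 6
= 364 * 522^2 / 6
= 364 * 272484 / 6
= 16530696.0 mm^3

16530696.0 mm^3


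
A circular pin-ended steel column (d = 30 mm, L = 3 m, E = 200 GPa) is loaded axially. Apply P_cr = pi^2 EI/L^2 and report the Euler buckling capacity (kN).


I = pi * d^4 / 64 = 39760.78 mm^4
L = 3000.0 mm
P_cr = pi^2 * E * I / L^2
= 9.8696 * 200000.0 * 39760.78 / 3000.0^2
= 8720.52 N = 8.7205 kN

8.7205 kN


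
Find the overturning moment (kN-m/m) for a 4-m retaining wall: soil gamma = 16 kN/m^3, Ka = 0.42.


Pa = 0.5 * Ka * gamma * H^2
= 0.5 * 0.42 * 16 * 4^2
= 53.76 kN/m
Arm = H / 3 = 4 / 3 = 1.3333 m
Mo = Pa * arm = Pa * H / 3 = 53.76 * 4 / 3 = 71.68 kN-m/m

71.68 kN-m/m


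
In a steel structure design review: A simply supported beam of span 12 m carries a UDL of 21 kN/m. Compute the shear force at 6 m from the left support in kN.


R_A = w * L / 2 = 21 * 12 / 2 = 126.0 kN
V(x) = R_A - w * x = 126.0 - 21 * 6
= 0.0 kN

0.0 kN
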